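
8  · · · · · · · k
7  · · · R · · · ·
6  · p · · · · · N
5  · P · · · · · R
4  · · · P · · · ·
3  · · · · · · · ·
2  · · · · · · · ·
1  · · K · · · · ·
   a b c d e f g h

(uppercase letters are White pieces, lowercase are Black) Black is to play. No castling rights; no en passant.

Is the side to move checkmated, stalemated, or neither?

Black to move; black king on h8.
In check: no.
King squares — g7: attacked by Rd7; h7: attacked by Rd7; g8: attacked by Nh6.
Legal moves for Black: none.
Not in check and no legal moves → stalemate.

stalemate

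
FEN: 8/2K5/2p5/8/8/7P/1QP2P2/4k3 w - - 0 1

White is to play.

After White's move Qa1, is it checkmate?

After Qa1: black king on e1; in check: yes, from the white queen on a1.
Black has 3 legal replies: Kxf2, Ke2, Kd2.
In check but a legal move exists → not checkmate.

no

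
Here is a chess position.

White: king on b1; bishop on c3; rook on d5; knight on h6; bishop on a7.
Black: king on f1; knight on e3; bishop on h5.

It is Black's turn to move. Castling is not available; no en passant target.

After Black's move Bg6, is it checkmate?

no

After Bg6: white king on b1; in check: yes, from the black bishop on g6.
White has 7 legal replies: Kb2, Ka2, Kc1, Ka1, Nf5, Rf5+, Rd3.
In check but a legal move exists → not checkmate.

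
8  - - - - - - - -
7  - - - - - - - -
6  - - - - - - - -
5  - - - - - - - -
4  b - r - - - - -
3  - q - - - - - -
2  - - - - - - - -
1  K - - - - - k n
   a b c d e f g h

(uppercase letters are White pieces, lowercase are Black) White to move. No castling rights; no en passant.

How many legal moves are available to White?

White to move; king on a1.
In check: no.
Legal moves: none.
Count: 0.

0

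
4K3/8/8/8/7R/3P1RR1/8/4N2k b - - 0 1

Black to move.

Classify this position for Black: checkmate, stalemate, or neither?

checkmate

Black to move; black king on h1.
In check: yes, from the white rook on h4.
King squares — g1: attacked by Rg3; g2: attacked by Ne1; h2: attacked by Rh4.
Legal moves for Black: none.
In check with no legal moves → checkmate.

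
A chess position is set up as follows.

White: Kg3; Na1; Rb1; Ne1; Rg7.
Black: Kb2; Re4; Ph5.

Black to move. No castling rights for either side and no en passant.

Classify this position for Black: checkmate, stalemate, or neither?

Black to move; black king on b2.
In check: yes, from the white rook on b1.
King squares — a1: attacked by Rb1; b1: available; c1: attacked by Rb1; a2: available; c2: attacked by Na1; a3: available; b3: attacked by Na1; c3: available.
Legal moves for Black: Kc3, Ka3, Ka2, Kxb1.
Black is in check but has 4 legal moves → neither.

neither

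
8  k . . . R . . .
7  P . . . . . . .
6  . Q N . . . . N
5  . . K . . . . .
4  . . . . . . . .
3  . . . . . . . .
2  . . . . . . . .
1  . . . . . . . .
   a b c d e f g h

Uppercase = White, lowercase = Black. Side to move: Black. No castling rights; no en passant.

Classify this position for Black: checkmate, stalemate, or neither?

checkmate

Black to move; black king on a8.
In check: yes, from the white rook on e8.
King squares — a7: attacked by Qb6; b7: attacked by Qb6; b8: attacked by Qb6.
Legal moves for Black: none.
In check with no legal moves → checkmate.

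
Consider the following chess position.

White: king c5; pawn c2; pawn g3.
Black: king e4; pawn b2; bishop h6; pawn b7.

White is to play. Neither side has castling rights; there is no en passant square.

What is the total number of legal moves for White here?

White to move; king on c5.
In check: no.
Legal moves: Kd6, Kb6, Kb5, Kc4, Kb4, g4, c3, c4.
Count: 8.

8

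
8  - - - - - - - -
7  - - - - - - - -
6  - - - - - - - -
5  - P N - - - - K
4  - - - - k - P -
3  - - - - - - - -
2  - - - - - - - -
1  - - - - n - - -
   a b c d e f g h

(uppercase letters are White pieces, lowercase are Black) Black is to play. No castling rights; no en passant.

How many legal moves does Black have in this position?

6

Black to move; king on e4.
In check: yes, from the white knight on c5.
Legal moves: Ke5, Kd5, Kf4, Kd4, Kf3, Ke3.
Count: 6.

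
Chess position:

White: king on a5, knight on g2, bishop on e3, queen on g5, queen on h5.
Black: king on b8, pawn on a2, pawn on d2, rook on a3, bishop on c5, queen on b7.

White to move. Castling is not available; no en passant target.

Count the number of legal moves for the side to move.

0

White to move; king on a5.
In check: yes, from the black rook on a3.
Legal moves: none.
Count: 0.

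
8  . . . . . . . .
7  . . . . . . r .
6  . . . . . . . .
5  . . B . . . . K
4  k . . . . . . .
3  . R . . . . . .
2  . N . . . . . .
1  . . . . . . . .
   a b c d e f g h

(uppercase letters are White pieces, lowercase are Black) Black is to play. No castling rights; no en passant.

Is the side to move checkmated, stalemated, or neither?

Black to move; black king on a4.
In check: yes, from the white knight on b2.
Legal moves for Black: Ka5, Kxb3.
Black is in check but has 2 legal moves → neither.

neither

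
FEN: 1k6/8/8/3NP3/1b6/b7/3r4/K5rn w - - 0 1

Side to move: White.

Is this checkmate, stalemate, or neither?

White to move; white king on a1.
In check: yes, from the black rook on g1.
King squares — b1: attacked by Rg1; a2: attacked by Rd2; b2: attacked by Rd2.
Legal moves for White: none.
In check with no legal moves → checkmate.

checkmate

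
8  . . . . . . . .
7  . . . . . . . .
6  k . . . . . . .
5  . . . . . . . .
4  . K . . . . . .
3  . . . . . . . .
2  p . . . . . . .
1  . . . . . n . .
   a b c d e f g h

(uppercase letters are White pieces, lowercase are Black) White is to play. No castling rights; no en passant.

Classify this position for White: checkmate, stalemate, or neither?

White to move; white king on b4.
In check: no.
Legal moves for White: Kc5, Kc4, Ka4, Kc3, Kb3, Ka3.
White has 6 legal moves and is not in check → neither.

neither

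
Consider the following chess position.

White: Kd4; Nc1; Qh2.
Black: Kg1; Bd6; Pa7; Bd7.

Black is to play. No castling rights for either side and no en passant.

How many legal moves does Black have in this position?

Black to move; king on g1.
In check: yes, from the white queen on h2.
Legal moves: Kxh2, Kf1, Bxh2.
Count: 3.

3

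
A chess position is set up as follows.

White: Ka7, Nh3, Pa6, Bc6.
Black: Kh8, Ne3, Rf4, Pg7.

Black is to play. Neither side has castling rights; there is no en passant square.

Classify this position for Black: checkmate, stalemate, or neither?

neither

Black to move; black king on h8.
In check: no.
Legal moves for Black include: Kg8, Kh7, Rf8, Rf7+, Rf6, Rf5, Rh4, Rg4, Re4, Rd4, Rc4, Rb4, Ra4, Rf3, Rf2, Rf1, Nf5, Nd5, ... (list truncated; more exist).
Black has legal moves and is not in check → neither.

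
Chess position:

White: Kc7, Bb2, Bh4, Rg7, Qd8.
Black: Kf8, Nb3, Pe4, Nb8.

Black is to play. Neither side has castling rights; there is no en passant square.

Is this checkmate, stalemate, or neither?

checkmate

Black to move; black king on f8.
In check: yes, from the white queen on d8.
King squares — e7: attacked by Bh4; f7: attacked by Rg7; g7: attacked by Bb2; e8: attacked by Qd8; g8: attacked by Rg7.
Legal moves for Black: none.
In check with no legal moves → checkmate.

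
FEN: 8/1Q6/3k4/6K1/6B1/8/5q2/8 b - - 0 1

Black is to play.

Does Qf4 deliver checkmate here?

After Qf4: white king on g5; in check: yes, from the black queen on f4.
White has 4 legal replies: Kg6, Kh5, Kh4, Kxf4.
In check but a legal move exists → not checkmate.

no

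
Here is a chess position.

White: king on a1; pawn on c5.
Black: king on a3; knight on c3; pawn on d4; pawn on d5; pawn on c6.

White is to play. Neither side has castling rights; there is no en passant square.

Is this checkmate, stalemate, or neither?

White to move; white king on a1.
In check: no.
King squares — b1: attacked by Nc3; a2: attacked by Ka3; b2: attacked by Ka3.
Legal moves for White: none.
Not in check and no legal moves → stalemate.

stalemate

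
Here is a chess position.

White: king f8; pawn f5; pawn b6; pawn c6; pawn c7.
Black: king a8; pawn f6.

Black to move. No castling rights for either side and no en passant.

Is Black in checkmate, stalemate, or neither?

stalemate

Black to move; black king on a8.
In check: no.
King squares — a7: attacked by Pb6; b7: attacked by Pc6; b8: attacked by Pc7.
Legal moves for Black: none.
Not in check and no legal moves → stalemate.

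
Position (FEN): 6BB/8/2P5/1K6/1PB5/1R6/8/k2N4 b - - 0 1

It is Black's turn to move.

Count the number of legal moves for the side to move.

Black to move; king on a1.
In check: yes, from the white bishop on h8.
Legal moves: Ka2.
Count: 1.

1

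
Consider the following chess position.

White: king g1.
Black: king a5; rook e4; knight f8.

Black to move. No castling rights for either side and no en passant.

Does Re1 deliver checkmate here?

no

After Re1: white king on g1; in check: yes, from the black rook on e1.
White has 3 legal replies: Kh2, Kg2, Kf2.
In check but a legal move exists → not checkmate.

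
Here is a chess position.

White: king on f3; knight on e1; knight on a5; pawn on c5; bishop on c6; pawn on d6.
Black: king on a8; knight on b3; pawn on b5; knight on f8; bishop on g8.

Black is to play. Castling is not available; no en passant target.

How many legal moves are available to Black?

Black to move; king on a8.
In check: yes, from the white bishop on c6.
Legal moves: Kb8, Ka7.
Count: 2.

2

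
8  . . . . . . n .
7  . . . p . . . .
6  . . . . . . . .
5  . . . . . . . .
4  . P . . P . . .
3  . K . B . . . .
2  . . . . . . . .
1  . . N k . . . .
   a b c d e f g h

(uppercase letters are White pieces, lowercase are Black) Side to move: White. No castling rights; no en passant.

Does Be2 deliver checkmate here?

After Be2: black king on d1; in check: yes, from the white bishop on e2.
Black has 3 legal replies: Kd2, Ke1, Kxc1.
In check but a legal move exists → not checkmate.

no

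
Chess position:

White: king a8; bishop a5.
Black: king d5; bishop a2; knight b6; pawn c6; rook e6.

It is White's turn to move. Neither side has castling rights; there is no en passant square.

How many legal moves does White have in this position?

4

White to move; king on a8.
In check: yes, from the black knight on b6.
Legal moves: Kb8, Kb7, Ka7, Bxb6.
Count: 4.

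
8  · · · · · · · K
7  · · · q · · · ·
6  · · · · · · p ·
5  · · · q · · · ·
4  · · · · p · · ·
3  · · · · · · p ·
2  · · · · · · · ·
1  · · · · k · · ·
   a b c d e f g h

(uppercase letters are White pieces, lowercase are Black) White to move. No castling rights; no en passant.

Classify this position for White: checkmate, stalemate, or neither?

White to move; white king on h8.
In check: no.
King squares — g7: attacked by Qd7; h7: attacked by Qd7; g8: attacked by Qd5.
Legal moves for White: none.
Not in check and no legal moves → stalemate.

stalemate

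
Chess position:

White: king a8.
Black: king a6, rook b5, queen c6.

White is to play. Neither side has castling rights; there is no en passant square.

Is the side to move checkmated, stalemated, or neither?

White to move; white king on a8.
In check: yes, from the black queen on c6.
King squares — a7: attacked by Ka6; b7: attacked by Rb5; b8: attacked by Rb5.
Legal moves for White: none.
In check with no legal moves → checkmate.

checkmate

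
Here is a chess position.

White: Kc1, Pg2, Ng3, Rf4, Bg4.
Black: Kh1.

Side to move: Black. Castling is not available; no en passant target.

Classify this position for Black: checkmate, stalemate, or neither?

neither

Black to move; black king on h1.
In check: yes, from the white knight on g3.
Legal moves for Black: Kh2, Kxg2, Kg1.
Black is in check but has 3 legal moves → neither.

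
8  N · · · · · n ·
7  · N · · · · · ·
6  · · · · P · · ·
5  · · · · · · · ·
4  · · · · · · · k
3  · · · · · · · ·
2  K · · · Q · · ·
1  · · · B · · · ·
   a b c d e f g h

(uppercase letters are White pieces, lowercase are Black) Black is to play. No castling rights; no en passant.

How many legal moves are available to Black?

6

Black to move; king on h4.
In check: no.
Legal moves: Ne7, Nh6, Nf6, Kg5, Kh3, Kg3.
Count: 6.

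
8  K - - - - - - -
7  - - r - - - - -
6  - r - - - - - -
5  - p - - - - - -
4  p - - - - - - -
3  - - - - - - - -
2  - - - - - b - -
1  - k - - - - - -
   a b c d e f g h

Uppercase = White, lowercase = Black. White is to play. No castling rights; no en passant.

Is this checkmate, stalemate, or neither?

White to move; white king on a8.
In check: no.
King squares — a7: attacked by Rc7; b7: attacked by Rb6; b8: attacked by Rb6.
Legal moves for White: none.
Not in check and no legal moves → stalemate.

stalemate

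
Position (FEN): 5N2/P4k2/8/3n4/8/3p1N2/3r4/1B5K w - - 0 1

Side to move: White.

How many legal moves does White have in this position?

White to move; king on h1.
In check: no.
Legal moves: Nh7, Nd7, Ng6, Ne6, Ng5+, Ne5+, Nh4, Nd4, Nh2, Nxd2, Ng1, Ne1, Kg1, Bxd3, Bc2, Ba2, a8=Q, a8=R, a8=B, a8=N.
Count: 20.

20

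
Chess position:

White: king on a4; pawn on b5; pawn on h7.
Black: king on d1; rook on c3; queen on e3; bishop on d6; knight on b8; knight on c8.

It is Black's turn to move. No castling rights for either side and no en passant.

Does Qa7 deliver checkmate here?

yes

After Qa7: white king on a4; in check: yes, from the black queen on a7.
King squares — a3: attacked by Rc3; b3: attacked by Rc3; b4: attacked by Bd6; a5: attacked by Qa7; b5: own pawn.
White has no legal moves → checkmate.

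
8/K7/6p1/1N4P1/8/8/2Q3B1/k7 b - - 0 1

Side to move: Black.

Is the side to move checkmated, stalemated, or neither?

Black to move; black king on a1.
In check: no.
King squares — b1: attacked by Qc2; a2: attacked by Qc2; b2: attacked by Qc2.
Legal moves for Black: none.
Not in check and no legal moves → stalemate.

stalemate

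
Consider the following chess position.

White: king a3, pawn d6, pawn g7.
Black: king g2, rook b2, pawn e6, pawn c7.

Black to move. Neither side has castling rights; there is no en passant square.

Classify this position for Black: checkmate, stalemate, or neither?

neither

Black to move; black king on g2.
In check: no.
Legal moves for Black include: Kh3, Kg3, Kf3, Kh2, Kf2, Kh1, Kg1, Kf1, Rb8, Rb7, Rb6, Rb5, Rb4, Rb3+, Rf2, Re2, Rd2, Rc2, ... (list truncated; more exist).
Black has legal moves and is not in check → neither.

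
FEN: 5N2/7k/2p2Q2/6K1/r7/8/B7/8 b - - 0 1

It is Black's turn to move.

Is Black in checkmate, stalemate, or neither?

checkmate

Black to move; black king on h7.
In check: yes, from the white knight on f8.
King squares — g6: attacked by Kg5; h6: attacked by Kg5; g7: attacked by Qf6; g8: attacked by Ba2; h8: attacked by Qf6.
Legal moves for Black: none.
In check with no legal moves → checkmate.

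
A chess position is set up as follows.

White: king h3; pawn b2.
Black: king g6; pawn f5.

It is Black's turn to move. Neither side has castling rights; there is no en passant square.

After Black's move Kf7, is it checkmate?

no

After Kf7: white king on h3; in check: no.
White is not in check, so this cannot be checkmate.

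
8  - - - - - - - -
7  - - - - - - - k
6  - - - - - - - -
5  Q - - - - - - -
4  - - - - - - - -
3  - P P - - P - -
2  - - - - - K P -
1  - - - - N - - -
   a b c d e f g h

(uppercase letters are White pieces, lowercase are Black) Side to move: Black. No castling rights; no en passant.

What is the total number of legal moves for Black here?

Black to move; king on h7.
In check: no.
Legal moves: Kh8, Kg8, Kg7, Kh6, Kg6.
Count: 5.

5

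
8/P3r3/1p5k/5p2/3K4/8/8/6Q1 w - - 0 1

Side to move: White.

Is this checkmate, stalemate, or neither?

neither

White to move; white king on d4.
In check: no.
Legal moves for White include: Kd5, Kc4, Kd3, Kc3, Qg8, Qg7+, Qg6+, Qg5+, Qg4, Qg3, Qe3+, Qh2+, Qg2, Qf2, Qh1+, Qf1, Qe1, Qd1, ... (list truncated; more exist).
White has legal moves and is not in check → neither.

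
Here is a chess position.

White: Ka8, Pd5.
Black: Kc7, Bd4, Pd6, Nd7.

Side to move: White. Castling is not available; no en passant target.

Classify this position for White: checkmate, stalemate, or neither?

stalemate

White to move; white king on a8.
In check: no.
King squares — a7: attacked by Bd4; b7: attacked by Kc7; b8: attacked by Kc7.
Legal moves for White: none.
Not in check and no legal moves → stalemate.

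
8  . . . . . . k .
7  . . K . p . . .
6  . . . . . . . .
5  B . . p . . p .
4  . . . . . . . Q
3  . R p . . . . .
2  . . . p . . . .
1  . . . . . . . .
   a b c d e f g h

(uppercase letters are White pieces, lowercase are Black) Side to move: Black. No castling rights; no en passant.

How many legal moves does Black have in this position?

13

Black to move; king on g8.
In check: no.
Legal moves: Kf8, Kg7, Kf7, gxh4, e6, g4, d4, c2, d1=Q, d1=R, d1=B, d1=N, e5.
Count: 13.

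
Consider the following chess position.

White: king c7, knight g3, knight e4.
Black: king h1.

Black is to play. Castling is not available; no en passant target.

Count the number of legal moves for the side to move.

Black to move; king on h1.
In check: yes, from the white knight on g3.
Legal moves: Kh2, Kg2, Kg1.
Count: 3.

3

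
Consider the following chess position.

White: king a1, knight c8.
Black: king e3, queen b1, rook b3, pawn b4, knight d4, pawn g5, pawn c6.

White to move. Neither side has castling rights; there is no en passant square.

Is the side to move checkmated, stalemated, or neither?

checkmate

White to move; white king on a1.
In check: yes, from the black queen on b1.
King squares — b1: attacked by Rb3; a2: attacked by Qb1; b2: attacked by Qb1.
Legal moves for White: none.
In check with no legal moves → checkmate.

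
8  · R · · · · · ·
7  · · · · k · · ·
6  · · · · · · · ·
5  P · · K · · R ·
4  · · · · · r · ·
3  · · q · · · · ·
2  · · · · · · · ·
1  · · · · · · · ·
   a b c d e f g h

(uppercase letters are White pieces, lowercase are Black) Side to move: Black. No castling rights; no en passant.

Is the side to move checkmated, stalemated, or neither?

neither

Black to move; black king on e7.
In check: no.
Legal moves for Black include: Kf7, Kd7, Kf6, Rf8, Rf7, Rf6, Rf5+, Rh4, Rg4, Re4, Rd4+, Rc4, Rb4, Ra4, Rf3, Rf2, Rf1, Qh8, ... (list truncated; more exist).
Black has legal moves and is not in check → neither.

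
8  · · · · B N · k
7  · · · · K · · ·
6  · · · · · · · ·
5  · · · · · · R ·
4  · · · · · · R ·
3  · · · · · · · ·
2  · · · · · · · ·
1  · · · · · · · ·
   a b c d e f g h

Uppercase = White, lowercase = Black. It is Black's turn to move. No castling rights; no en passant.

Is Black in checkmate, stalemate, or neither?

stalemate

Black to move; black king on h8.
In check: no.
King squares — g7: attacked by Rg5; h7: attacked by Nf8; g8: attacked by Rg5.
Legal moves for Black: none.
Not in check and no legal moves → stalemate.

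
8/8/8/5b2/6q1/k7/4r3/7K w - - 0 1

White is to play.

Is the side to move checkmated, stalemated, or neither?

stalemate

White to move; white king on h1.
In check: no.
King squares — g1: attacked by Qg4; g2: attacked by Re2; h2: attacked by Re2.
Legal moves for White: none.
Not in check and no legal moves → stalemate.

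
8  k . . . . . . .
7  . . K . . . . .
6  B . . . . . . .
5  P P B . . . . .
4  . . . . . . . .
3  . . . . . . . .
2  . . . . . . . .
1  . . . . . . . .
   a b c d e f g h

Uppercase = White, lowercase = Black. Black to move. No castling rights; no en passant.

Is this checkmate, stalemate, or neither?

Black to move; black king on a8.
In check: no.
King squares — a7: attacked by Bc5; b7: attacked by Ba6; b8: attacked by Kc7.
Legal moves for Black: none.
Not in check and no legal moves → stalemate.

stalemate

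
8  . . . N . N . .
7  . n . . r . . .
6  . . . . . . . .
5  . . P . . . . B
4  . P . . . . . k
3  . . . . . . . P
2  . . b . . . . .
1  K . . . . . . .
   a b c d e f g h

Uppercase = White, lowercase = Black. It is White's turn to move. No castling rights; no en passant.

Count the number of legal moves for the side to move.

19

White to move; king on a1.
In check: no.
Legal moves: Nh7, Nd7, Ng6+, Nfe6, Nf7, Nxb7, Nde6, Nc6, Be8, Bf7, Bg6, Bg4, Bf3, Be2, Bd1, Kb2, Ka2, c6, b5.
Count: 19.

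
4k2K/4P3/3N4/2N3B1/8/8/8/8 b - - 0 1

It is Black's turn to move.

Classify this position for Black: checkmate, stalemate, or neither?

checkmate

Black to move; black king on e8.
In check: yes, from the white knight on d6.
King squares — d7: attacked by Nc5; e7: attacked by Bg5; f7: attacked by Nd6; d8: attacked by Pe7; f8: attacked by Pe7.
Legal moves for Black: none.
In check with no legal moves → checkmate.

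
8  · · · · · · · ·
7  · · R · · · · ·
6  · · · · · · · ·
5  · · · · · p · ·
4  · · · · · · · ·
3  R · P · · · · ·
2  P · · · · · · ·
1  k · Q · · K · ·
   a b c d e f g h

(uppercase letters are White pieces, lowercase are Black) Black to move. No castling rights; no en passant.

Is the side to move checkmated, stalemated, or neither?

checkmate

Black to move; black king on a1.
In check: yes, from the white queen on c1.
King squares — b1: attacked by Qc1; a2: attacked by Ra3; b2: attacked by Qc1.
Legal moves for Black: none.
In check with no legal moves → checkmate.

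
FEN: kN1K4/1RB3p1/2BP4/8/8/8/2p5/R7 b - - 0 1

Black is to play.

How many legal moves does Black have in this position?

Black to move; king on a8.
In check: yes, from the white rook on a1.
Legal moves: none.
Count: 0.

0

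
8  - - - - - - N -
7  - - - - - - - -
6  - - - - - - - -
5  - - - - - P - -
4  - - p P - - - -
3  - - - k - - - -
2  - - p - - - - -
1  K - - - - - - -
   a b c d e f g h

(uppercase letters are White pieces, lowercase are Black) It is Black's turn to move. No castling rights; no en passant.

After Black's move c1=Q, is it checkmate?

no

After c1=Q: white king on a1; in check: yes, from the black queen on c1.
White has 1 legal reply: Ka2.
In check but a legal move exists → not checkmate.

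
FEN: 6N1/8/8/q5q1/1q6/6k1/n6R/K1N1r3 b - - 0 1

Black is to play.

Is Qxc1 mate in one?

yes

After Qxc1: white king on a1; in check: yes, from the black queen on c1.
King squares — b1: attacked by Qc1; a2: attacked by Qa5; b2: attacked by Qc1.
White has no legal moves → checkmate.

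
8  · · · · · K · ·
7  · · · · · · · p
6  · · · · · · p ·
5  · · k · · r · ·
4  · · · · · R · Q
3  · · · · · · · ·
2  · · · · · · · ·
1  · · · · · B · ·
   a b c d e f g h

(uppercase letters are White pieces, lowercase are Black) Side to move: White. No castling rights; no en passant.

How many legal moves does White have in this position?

White to move; king on f8.
In check: yes, from the black rook on f5.
Legal moves: Kg8, Ke8, Kg7, Ke7, Qf6, Rxf5+.
Count: 6.

6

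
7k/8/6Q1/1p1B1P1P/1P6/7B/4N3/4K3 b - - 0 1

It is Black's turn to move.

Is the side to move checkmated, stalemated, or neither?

Black to move; black king on h8.
In check: no.
King squares — g7: attacked by Qg6; h7: attacked by Qg6; g8: attacked by Bd5.
Legal moves for Black: none.
Not in check and no legal moves → stalemate.

stalemate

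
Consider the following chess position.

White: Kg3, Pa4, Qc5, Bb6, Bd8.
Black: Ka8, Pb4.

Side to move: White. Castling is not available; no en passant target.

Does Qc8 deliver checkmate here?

yes

After Qc8: black king on a8; in check: yes, from the white queen on c8.
King squares — a7: attacked by Bb6; b7: attacked by Qc8; b8: attacked by Qc8.
Black has no legal moves → checkmate.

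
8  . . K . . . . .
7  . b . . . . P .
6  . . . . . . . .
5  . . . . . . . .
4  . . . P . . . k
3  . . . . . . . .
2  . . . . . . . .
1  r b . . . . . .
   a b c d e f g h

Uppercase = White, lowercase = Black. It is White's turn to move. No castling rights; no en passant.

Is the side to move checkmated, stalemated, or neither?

White to move; white king on c8.
In check: yes, from the black bishop on b7.
King squares — b7: available; c7: available; d7: available; b8: available; d8: available.
Legal moves for White: Kd8, Kb8, Kd7, Kc7, Kxb7.
White is in check but has 5 legal moves → neither.

neither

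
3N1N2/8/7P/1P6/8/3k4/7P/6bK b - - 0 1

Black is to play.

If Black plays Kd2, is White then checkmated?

no

After Kd2: white king on h1; in check: no.
White is not in check, so this cannot be checkmate.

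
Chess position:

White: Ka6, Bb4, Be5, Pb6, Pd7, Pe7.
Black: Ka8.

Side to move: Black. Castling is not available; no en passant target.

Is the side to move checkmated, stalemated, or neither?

stalemate

Black to move; black king on a8.
In check: no.
King squares — a7: attacked by Ka6; b7: attacked by Ka6; b8: attacked by Be5.
Legal moves for Black: none.
Not in check and no legal moves → stalemate.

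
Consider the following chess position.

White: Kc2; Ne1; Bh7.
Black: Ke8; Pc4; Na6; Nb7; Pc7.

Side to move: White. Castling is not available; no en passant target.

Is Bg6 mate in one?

After Bg6: black king on e8; in check: yes, from the white bishop on g6.
Black has 4 legal replies: Kf8, Kd8, Ke7, Kd7.
In check but a legal move exists → not checkmate.

no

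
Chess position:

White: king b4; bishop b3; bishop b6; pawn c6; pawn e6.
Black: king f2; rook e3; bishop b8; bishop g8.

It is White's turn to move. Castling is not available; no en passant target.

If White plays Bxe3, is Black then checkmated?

After Bxe3: black king on f2; in check: yes, from the white bishop on e3.
Black has 7 legal replies: Kg3, Kf3, Kxe3, Kg2, Ke2, Kf1, Ke1.
In check but a legal move exists → not checkmate.

no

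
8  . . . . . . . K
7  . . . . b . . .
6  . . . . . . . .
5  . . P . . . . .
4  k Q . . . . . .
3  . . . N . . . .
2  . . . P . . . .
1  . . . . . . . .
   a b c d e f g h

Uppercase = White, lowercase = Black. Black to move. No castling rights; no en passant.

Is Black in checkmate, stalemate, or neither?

checkmate

Black to move; black king on a4.
In check: yes, from the white queen on b4.
King squares — a3: attacked by Qb4; b3: attacked by Qb4; b4: attacked by Nd3; a5: attacked by Qb4; b5: attacked by Qb4.
Legal moves for Black: none.
In check with no legal moves → checkmate.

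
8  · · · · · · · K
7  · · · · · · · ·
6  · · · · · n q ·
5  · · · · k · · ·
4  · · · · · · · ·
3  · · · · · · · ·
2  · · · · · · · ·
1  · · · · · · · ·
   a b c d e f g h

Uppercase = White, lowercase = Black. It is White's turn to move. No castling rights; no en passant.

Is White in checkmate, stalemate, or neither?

White to move; white king on h8.
In check: no.
King squares — g7: attacked by Qg6; h7: attacked by Nf6; g8: attacked by Nf6.
Legal moves for White: none.
Not in check and no legal moves → stalemate.

stalemate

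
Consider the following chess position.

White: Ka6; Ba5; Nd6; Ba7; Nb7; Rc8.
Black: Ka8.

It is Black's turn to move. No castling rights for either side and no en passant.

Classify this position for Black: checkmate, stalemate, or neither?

checkmate

Black to move; black king on a8.
In check: yes, from the white rook on c8.
King squares — a7: attacked by Ka6; b7: attacked by Ka6; b8: attacked by Ba7.
Legal moves for Black: none.
In check with no legal moves → checkmate.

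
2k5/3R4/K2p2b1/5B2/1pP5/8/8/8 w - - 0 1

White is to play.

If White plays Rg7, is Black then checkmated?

After Rg7: black king on c8; in check: yes, from the white bishop on f5.
Black has 3 legal replies: Kd8, Kb8, Bxf5.
In check but a legal move exists → not checkmate.

no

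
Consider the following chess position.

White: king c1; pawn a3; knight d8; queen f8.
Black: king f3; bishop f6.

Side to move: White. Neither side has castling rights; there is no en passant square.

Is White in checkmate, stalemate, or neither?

neither

White to move; white king on c1.
In check: no.
Legal moves for White include: Qh8, Qg8, Qe8, Qg7, Qf7, Qe7, Qh6, Qxf6+, Qd6, Qc5, Qb4, Nf7, Nb7, Ne6, Nc6, Kd2, Kc2, Kd1, ... (list truncated; more exist).
White has legal moves and is not in check → neither.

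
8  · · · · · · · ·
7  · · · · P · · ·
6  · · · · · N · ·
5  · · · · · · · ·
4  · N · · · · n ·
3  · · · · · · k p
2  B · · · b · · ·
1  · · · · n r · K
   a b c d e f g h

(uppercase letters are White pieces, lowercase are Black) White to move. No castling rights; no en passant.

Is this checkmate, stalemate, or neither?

White to move; white king on h1.
In check: yes, from the black rook on f1.
King squares — g1: attacked by Rf1; g2: attacked by Ne1; h2: attacked by Kg3.
Legal moves for White: none.
In check with no legal moves → checkmate.

checkmate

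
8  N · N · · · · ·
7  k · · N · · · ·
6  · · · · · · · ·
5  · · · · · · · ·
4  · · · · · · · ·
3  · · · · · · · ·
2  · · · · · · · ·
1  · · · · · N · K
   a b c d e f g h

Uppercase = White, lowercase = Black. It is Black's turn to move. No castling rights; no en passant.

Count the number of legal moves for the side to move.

3

Black to move; king on a7.
In check: yes, from the white knight on c8.
Legal moves: Kxa8, Kb7, Ka6.
Count: 3.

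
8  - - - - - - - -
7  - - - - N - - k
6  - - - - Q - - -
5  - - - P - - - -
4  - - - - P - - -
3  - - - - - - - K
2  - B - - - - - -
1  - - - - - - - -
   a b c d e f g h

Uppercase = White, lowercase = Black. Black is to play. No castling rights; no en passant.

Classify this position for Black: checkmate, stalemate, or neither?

stalemate

Black to move; black king on h7.
In check: no.
King squares — g6: attacked by Qe6; h6: attacked by Qe6; g7: attacked by Bb2; g8: attacked by Qe6; h8: attacked by Bb2.
Legal moves for Black: none.
Not in check and no legal moves → stalemate.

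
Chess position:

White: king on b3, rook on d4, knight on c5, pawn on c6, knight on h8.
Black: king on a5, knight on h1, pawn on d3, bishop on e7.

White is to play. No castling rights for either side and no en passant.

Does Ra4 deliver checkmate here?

no

After Ra4: black king on a5; in check: yes, from the white rook on a4.
Black has 2 legal replies: Kb6, Kb5.
In check but a legal move exists → not checkmate.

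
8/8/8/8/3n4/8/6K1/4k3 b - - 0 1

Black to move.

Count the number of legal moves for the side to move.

11

Black to move; king on e1.
In check: no.
Legal moves: Ne6, Nc6, Nf5, Nb5, Nf3, Nb3, Ne2, Nc2, Ke2, Kd2, Kd1.
Count: 11.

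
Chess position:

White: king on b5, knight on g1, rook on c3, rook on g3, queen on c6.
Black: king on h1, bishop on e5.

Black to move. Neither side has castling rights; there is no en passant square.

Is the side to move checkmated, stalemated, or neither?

neither

Black to move; black king on h1.
In check: yes, from the white queen on c6.
King squares — g1: attacked by Rg3; g2: attacked by Rg3; h2: available.
Legal moves for Black: Kh2.
Black is in check but has 1 legal move → neither.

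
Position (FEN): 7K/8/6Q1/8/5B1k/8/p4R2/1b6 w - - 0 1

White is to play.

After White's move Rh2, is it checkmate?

After Rh2: black king on h4; in check: yes, from the white rook on h2.
King squares — g3: attacked by Bf4; h3: attacked by Rh2; g4: attacked by Qg6; g5: attacked by Bf4; h5: attacked by Rh2.
Black has no legal moves → checkmate.

yes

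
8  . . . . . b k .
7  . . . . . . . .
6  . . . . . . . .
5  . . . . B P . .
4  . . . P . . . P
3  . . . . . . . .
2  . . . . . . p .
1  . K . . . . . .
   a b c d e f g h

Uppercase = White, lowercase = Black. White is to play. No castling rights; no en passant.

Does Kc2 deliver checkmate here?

no

After Kc2: black king on g8; in check: no.
Black is not in check, so this cannot be checkmate.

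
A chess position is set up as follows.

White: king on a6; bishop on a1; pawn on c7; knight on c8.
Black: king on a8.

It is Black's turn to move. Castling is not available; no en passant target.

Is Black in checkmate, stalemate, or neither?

Black to move; black king on a8.
In check: no.
King squares — a7: attacked by Ka6; b7: attacked by Ka6; b8: attacked by Pc7.
Legal moves for Black: none.
Not in check and no legal moves → stalemate.

stalemate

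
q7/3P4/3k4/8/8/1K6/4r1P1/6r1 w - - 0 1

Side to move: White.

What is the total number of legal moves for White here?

9

White to move; king on b3.
In check: no.
Legal moves: Kc4, Kb4, Kc3, d8=Q+, d8=R+, d8=B, d8=N, g3, g4.
Count: 9.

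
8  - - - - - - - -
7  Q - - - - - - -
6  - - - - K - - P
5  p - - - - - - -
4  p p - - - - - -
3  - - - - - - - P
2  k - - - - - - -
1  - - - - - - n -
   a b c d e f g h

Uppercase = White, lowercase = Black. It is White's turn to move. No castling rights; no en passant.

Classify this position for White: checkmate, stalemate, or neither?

neither

White to move; white king on e6.
In check: no.
Legal moves for White include: Qb8, Qa8, Qh7, Qg7, Qf7, Qe7, Qd7, Qc7, Qb7, Qb6, Qa6, Qc5, Qxa5, Qd4, Qe3, Qf2+, Qxg1, Kf7, ... (list truncated; more exist).
White has legal moves and is not in check → neither.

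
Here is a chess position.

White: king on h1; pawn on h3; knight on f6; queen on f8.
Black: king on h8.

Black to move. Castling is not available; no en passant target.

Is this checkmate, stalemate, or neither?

Black to move; black king on h8.
In check: yes, from the white queen on f8.
King squares — g7: attacked by Qf8; h7: attacked by Nf6; g8: attacked by Nf6.
Legal moves for Black: none.
In check with no legal moves → checkmate.

checkmate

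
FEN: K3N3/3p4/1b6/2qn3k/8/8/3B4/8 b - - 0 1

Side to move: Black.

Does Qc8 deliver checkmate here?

yes

After Qc8: white king on a8; in check: yes, from the black queen on c8.
King squares — a7: attacked by Bb6; b7: attacked by Qc8; b8: attacked by Qc8.
White has no legal moves → checkmate.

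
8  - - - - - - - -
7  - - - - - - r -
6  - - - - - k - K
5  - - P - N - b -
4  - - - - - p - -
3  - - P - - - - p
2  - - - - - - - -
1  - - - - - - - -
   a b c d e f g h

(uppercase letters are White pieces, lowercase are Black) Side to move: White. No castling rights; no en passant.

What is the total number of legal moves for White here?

White to move; king on h6.
In check: yes, from the black bishop on g5.
Legal moves: Kh5.
Count: 1.

1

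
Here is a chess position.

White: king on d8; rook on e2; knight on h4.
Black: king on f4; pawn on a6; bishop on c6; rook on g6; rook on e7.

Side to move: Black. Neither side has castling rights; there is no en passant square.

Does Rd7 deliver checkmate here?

no

After Rd7: white king on d8; in check: yes, from the black rook on d7.
White has 2 legal replies: Ke8, Kc8.
In check but a legal move exists → not checkmate.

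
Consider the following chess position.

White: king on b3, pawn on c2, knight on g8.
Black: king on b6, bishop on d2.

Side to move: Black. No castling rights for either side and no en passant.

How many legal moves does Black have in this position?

17

Black to move; king on b6.
In check: no.
Legal moves: Kc7, Kb7, Ka7, Kc6, Ka6, Kc5, Kb5, Ka5, Bh6, Bg5, Ba5, Bf4, Bb4, Be3, Bc3, Be1, Bc1.
Count: 17.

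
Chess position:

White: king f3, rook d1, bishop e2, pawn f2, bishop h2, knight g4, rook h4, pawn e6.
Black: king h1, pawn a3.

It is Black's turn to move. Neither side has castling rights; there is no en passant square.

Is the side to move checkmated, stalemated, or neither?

Black to move; black king on h1.
In check: yes, from the white rook on d1.
King squares — g1: attacked by Rd1; g2: attacked by Kf3; h2: attacked by Ng4.
Legal moves for Black: none.
In check with no legal moves → checkmate.

checkmate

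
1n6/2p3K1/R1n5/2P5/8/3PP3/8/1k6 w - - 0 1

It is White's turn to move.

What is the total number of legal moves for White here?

19

White to move; king on g7.
In check: no.
Legal moves: Kh8, Kg8, Kf8, Kh7, Kf7, Kh6, Kg6, Kf6, Ra8, Ra7, Rxc6, Rb6+, Ra5, Ra4, Ra3, Ra2, Ra1+, e4, d4.
Count: 19.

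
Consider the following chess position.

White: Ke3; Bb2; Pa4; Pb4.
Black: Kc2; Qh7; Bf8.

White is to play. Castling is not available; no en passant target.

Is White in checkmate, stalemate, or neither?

White to move; white king on e3.
In check: no.
Legal moves for White: Kf4, Kd4, Kf3, Kf2, Ke2, Bh8, Bg7, Bf6, Be5, Bd4, Bc3, Ba3, Bc1, Ba1, b5, a5.
White has 16 legal moves and is not in check → neither.

neither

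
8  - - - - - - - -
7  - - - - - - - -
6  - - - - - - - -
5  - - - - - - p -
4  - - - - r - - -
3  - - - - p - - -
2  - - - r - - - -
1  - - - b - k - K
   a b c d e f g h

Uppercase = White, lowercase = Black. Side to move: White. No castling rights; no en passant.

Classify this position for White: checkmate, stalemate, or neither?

White to move; white king on h1.
In check: no.
King squares — g1: attacked by Kf1; g2: attacked by Kf1; h2: attacked by Rd2.
Legal moves for White: none.
Not in check and no legal moves → stalemate.

stalemate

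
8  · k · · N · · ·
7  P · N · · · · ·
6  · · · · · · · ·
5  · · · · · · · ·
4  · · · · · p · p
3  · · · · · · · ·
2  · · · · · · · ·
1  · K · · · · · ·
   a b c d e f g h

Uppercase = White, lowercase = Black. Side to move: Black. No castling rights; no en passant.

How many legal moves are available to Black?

3

Black to move; king on b8.
In check: yes, from the white pawn on a7.
Legal moves: Kc8, Kb7, Kxa7.
Count: 3.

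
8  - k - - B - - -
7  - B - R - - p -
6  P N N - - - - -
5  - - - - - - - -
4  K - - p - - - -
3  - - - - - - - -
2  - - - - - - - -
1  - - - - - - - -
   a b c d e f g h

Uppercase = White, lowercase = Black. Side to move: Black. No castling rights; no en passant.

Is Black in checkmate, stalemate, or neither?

Black to move; black king on b8.
In check: yes, from the white knight on c6.
King squares — a7: attacked by Nc6; b7: attacked by Pa6; c7: attacked by Rd7; a8: attacked by Nb6; c8: attacked by Nb6.
Legal moves for Black: none.
In check with no legal moves → checkmate.

checkmate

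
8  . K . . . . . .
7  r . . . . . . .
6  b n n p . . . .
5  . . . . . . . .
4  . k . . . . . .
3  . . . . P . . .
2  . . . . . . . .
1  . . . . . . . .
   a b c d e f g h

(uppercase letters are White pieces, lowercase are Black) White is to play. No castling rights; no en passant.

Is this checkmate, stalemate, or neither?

White to move; white king on b8.
In check: yes, from the black knight on c6.
King squares — a7: attacked by Nc6; b7: attacked by Ba6; c7: attacked by Ra7; a8: attacked by Nb6; c8: attacked by Ba6.
Legal moves for White: none.
In check with no legal moves → checkmate.

checkmate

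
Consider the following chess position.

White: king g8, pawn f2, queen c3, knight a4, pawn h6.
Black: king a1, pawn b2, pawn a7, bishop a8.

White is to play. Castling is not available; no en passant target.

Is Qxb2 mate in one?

yes

After Qxb2: black king on a1; in check: yes, from the white queen on b2.
King squares — b1: attacked by Qb2; a2: attacked by Qb2; b2: attacked by Na4.
Black has no legal moves → checkmate.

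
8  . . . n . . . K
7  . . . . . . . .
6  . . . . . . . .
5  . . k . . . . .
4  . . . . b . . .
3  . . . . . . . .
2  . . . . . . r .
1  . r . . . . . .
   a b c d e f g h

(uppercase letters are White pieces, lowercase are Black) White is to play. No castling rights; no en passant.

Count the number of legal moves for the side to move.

0

White to move; king on h8.
In check: no.
Legal moves: none.
Count: 0.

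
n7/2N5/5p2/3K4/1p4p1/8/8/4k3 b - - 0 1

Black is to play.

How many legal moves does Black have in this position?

10

Black to move; king on e1.
In check: no.
Legal moves: Nxc7+, Nb6+, Kf2, Ke2, Kd2, Kf1, Kd1, f5, g3, b3.
Count: 10.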